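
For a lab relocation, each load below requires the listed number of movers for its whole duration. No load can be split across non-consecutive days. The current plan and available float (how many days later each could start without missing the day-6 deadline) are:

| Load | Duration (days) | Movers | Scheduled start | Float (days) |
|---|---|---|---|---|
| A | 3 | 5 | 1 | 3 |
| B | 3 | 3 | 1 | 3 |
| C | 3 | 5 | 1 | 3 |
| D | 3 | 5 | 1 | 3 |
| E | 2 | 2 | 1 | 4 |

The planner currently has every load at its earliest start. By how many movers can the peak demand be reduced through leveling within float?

10

Early-start peak: d1:20  d2:20  d3:18  d4:0  d5:0  d6:0 ⇒ 20.
Leveled (A@1, B@1, C@4, D@4, E@1): d1:10  d2:10  d3:8  d4:10  d5:10  d6:10 ⇒ 10.
Reduction 20 − 10 = 10.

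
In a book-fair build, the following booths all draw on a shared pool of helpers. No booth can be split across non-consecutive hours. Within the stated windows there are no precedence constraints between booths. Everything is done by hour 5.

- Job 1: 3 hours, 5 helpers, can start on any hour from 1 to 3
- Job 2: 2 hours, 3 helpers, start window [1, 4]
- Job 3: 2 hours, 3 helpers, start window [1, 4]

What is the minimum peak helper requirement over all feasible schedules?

Early-start (Job 1@1, Job 2@1, Job 3@1) gives peak 11: h1:11  h2:11  h3:5  h4:0  h5:0.
Shift Job 2→4, Job 3→4.
Schedule Job 1@1, Job 2@4, Job 3@4: h1:5  h2:5  h3:5  h4:6  h5:6 — peak 6.
Total helper-hours = 27 over 5 hours ⇒ peak ≥ ⌈27/5⌉ = 6, so 6 is optimal.

6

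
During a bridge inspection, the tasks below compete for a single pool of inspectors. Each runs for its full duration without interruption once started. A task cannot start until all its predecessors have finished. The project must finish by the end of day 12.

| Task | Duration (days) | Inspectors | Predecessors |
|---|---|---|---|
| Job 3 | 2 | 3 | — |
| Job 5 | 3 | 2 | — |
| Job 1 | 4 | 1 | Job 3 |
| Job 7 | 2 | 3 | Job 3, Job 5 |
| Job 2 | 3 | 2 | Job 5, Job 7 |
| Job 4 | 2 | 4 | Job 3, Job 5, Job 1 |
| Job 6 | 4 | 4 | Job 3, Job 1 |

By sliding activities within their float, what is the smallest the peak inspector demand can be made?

6

Early-start (Job 3@1, Job 5@1, Job 1@3, Job 7@4, Job 2@6, Job 4@7, Job 6@7) gives peak 10: d1:5  d2:5  d3:3  d4:4  d5:4  d6:3  d7:10  d8:10  d9:4  d10:4  d11:0  d12:0.
Shift Job 6→9.
Schedule Job 3@1, Job 5@1, Job 1@3, Job 7@4, Job 2@6, Job 4@7, Job 6@9: d1:5  d2:5  d3:3  d4:4  d5:4  d6:3  d7:6  d8:6  d9:4  d10:4  d11:4  d12:4 — peak 6.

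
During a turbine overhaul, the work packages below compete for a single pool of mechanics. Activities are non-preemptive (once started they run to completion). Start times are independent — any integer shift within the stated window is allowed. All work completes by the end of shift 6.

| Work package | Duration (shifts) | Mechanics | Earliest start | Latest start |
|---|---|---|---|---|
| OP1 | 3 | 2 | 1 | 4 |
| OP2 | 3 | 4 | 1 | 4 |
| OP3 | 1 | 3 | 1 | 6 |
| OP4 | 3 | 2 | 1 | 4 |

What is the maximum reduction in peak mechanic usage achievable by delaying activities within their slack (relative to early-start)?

5

Early-start peak: s1:11  s2:8  s3:8  s4:0  s5:0  s6:0 ⇒ 11.
Leveled (OP1@1, OP2@1, OP3@4, OP4@4): s1:6  s2:6  s3:6  s4:5  s5:2  s6:2 ⇒ 6.
Reduction 11 − 6 = 5.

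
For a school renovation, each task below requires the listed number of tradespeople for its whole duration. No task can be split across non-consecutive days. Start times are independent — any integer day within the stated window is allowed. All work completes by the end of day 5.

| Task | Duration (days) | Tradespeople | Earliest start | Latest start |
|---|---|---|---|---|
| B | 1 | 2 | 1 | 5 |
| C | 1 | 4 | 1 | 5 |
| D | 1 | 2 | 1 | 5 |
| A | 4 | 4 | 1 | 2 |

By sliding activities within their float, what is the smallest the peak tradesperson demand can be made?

Early-start (B@1, C@1, D@1, A@1) gives peak 12: d1:12  d2:4  d3:4  d4:4  d5:0.
Shift D→2, A→2.
Schedule B@1, C@1, D@2, A@2: d1:6  d2:6  d3:4  d4:4  d5:4 — peak 6.

6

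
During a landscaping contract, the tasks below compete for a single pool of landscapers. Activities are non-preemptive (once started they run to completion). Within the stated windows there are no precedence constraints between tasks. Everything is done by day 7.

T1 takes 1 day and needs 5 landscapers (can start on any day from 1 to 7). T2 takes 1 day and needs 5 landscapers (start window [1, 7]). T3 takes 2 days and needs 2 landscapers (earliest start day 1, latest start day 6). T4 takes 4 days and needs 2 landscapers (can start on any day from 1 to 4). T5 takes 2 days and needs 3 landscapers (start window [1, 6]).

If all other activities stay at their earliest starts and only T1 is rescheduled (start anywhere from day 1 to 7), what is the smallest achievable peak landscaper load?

T1@1: d1:17  d2:7  d3:2  d4:2  d5:0  d6:0  d7:0 → peak 17
T1@2: d1:12  d2:12  d3:2  d4:2  d5:0  d6:0  d7:0 → peak 12
T1@3: d1:12  d2:7  d3:7  d4:2  d5:0  d6:0  d7:0 → peak 12
T1@4: d1:12  d2:7  d3:2  d4:7  d5:0  d6:0  d7:0 → peak 12
T1@5: d1:12  d2:7  d3:2  d4:2  d5:5  d6:0  d7:0 → peak 12
T1@6: d1:12  d2:7  d3:2  d4:2  d5:0  d6:5  d7:0 → peak 12
T1@7: d1:12  d2:7  d3:2  d4:2  d5:0  d6:0  d7:5 → peak 12
Best is T1@2, peak 12.

12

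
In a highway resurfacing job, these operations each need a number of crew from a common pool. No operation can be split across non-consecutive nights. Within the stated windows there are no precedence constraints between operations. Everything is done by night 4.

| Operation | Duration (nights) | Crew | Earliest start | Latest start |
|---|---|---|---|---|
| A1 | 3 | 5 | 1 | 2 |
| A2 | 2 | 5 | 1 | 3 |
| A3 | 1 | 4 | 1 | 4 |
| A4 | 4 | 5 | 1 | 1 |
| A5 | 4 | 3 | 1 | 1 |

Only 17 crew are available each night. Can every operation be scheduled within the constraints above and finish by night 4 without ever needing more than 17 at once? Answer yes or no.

no

The minimum achievable peak is 18; 17 < 18, so no feasible schedule stays within the cap.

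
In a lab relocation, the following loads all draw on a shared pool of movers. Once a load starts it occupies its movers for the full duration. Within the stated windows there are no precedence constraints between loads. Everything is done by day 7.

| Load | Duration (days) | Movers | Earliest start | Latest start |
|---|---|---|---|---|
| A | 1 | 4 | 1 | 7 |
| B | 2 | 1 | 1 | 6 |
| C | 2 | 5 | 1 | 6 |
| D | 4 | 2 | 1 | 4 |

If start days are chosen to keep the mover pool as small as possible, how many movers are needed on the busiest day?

Early-start (A@1, B@1, C@1, D@1) gives peak 12: d1:12  d2:8  d3:2  d4:2  d5:0  d6:0  d7:0.
Shift C→6, D→2.
Schedule A@1, B@1, C@6, D@2: d1:5  d2:3  d3:2  d4:2  d5:2  d6:5  d7:5 — peak 5.

5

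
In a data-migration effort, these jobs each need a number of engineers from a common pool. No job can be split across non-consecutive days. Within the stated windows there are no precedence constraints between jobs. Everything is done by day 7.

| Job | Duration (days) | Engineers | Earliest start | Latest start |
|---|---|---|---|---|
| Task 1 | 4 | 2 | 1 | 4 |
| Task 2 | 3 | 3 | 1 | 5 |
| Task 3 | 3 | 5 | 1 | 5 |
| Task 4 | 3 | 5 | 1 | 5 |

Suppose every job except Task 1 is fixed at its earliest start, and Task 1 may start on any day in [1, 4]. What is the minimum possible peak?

Task 1@1: d1:15  d2:15  d3:15  d4:2  d5:0  d6:0  d7:0 → peak 15
Task 1@2: d1:13  d2:15  d3:15  d4:2  d5:2  d6:0  d7:0 → peak 15
Task 1@3: d1:13  d2:13  d3:15  d4:2  d5:2  d6:2  d7:0 → peak 15
Task 1@4: d1:13  d2:13  d3:13  d4:2  d5:2  d6:2  d7:2 → peak 13
Best is Task 1@4, peak 13.

13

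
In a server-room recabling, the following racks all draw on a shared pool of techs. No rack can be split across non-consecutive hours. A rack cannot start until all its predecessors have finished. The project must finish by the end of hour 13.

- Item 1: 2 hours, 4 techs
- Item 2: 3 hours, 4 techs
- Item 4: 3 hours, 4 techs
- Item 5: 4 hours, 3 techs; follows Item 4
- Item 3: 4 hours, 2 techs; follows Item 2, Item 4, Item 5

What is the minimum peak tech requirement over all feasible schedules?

Early-start (Item 1@1, Item 2@1, Item 4@1, Item 5@4, Item 3@8) gives peak 12: h1:12  h2:12  h3:8  h4:3  h5:3  h6:3  h7:3  h8:2  h9:2  h10:2  h11:2  h12:0  h13:0.
Shift Item 2→6, Item 4→3, Item 5→6, Item 3→10.
Schedule Item 1@1, Item 2@6, Item 4@3, Item 5@6, Item 3@10: h1:4  h2:4  h3:4  h4:4  h5:4  h6:7  h7:7  h8:7  h9:3  h10:2  h11:2  h12:2  h13:2 — peak 7.

7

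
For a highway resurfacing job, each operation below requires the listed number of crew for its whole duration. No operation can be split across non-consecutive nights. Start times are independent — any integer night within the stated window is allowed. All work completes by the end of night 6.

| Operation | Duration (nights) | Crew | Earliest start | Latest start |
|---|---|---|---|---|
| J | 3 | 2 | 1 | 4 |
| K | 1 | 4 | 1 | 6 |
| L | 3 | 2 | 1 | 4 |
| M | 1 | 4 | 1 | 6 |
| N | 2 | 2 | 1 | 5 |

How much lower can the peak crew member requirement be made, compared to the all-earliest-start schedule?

8

Early-start peak: n1:14  n2:6  n3:4  n4:0  n5:0  n6:0 ⇒ 14.
Leveled (J@1, K@1, L@2, M@4, N@2): n1:6  n2:6  n3:6  n4:6  n5:0  n6:0 ⇒ 6.
Reduction 14 − 6 = 8.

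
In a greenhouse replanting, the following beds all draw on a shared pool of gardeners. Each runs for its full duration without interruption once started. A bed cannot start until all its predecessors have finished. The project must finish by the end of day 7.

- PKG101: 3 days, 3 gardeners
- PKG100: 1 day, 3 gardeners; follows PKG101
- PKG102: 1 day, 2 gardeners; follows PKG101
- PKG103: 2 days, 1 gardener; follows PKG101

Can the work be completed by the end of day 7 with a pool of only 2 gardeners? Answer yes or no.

no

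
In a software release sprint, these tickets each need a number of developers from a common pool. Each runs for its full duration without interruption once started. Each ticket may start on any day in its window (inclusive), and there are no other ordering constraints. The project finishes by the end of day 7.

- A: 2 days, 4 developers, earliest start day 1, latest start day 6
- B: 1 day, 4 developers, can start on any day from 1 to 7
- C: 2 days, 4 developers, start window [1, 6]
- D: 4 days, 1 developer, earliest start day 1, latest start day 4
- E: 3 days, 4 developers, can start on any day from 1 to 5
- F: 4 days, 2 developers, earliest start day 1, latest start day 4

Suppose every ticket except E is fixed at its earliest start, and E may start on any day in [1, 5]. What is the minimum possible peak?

E@1: d1:19  d2:15  d3:7  d4:3  d5:0  d6:0  d7:0 → peak 19
E@2: d1:15  d2:15  d3:7  d4:7  d5:0  d6:0  d7:0 → peak 15
E@3: d1:15  d2:11  d3:7  d4:7  d5:4  d6:0  d7:0 → peak 15
E@4: d1:15  d2:11  d3:3  d4:7  d5:4  d6:4  d7:0 → peak 15
E@5: d1:15  d2:11  d3:3  d4:3  d5:4  d6:4  d7:4 → peak 15
Best is E@2, peak 15.

15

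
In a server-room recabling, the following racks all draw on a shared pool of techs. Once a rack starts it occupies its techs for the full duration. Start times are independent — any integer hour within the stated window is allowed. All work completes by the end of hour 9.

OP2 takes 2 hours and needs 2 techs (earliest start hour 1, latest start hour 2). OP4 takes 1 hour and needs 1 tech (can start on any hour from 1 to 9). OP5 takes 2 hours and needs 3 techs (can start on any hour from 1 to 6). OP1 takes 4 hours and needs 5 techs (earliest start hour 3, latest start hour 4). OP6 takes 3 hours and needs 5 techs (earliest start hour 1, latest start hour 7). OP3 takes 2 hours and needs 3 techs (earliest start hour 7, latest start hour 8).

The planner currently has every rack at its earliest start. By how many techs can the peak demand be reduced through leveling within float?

Early-start peak: h1:11  h2:10  h3:10  h4:5  h5:5  h6:5  h7:3  h8:3  h9:0 ⇒ 11.
Leveled (OP2@1, OP4@1, OP5@1, OP1@3, OP6@7, OP3@7): h1:6  h2:5  h3:5  h4:5  h5:5  h6:5  h7:8  h8:8  h9:5 ⇒ 8.
Reduction 11 − 8 = 3.

3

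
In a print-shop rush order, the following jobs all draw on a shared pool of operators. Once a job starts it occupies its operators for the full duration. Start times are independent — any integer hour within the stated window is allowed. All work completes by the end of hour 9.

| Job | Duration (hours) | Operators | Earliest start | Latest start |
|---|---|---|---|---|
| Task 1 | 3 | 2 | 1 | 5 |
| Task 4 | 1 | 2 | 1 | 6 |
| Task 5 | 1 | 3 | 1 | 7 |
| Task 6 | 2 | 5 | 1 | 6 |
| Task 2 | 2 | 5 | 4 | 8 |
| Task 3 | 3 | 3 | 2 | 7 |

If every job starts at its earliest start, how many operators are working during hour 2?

10

At early start, hour 2 has: Task 1, Task 6, Task 3.
Demand: 2 + 5 + 3 = 10.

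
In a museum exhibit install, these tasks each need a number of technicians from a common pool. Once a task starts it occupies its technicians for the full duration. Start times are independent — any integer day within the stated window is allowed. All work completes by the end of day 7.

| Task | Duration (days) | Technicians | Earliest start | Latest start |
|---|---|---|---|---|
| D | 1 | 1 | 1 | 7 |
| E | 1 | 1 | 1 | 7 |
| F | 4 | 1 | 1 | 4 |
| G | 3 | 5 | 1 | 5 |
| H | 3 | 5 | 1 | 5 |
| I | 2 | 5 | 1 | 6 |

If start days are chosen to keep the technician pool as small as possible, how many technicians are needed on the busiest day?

Early-start (D@1, E@1, F@1, G@1, H@1, I@1) gives peak 18: d1:18  d2:16  d3:11  d4:1  d5:0  d6:0  d7:0.
Shift H→4, I→5.
Schedule D@1, E@1, F@1, G@1, H@4, I@5: d1:8  d2:6  d3:6  d4:6  d5:10  d6:10  d7:0 — peak 10.

10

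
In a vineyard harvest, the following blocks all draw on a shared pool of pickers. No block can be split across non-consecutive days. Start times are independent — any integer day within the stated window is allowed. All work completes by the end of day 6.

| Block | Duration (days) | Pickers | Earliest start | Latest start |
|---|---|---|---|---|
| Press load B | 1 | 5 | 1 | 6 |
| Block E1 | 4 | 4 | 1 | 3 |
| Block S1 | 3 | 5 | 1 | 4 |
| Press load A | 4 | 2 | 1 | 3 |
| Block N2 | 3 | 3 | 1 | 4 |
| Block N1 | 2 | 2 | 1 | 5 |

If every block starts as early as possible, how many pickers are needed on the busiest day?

21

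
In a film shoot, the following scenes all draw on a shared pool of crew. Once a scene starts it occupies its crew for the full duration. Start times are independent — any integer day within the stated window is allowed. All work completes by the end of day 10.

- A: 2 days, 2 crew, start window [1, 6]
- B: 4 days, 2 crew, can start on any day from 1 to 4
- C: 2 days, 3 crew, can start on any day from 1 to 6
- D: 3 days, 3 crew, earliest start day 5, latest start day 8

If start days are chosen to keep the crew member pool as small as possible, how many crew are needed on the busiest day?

4

Early-start (A@1, B@1, C@1, D@5) gives peak 7: d1:7  d2:7  d3:2  d4:2  d5:3  d6:3  d7:3  d8:0  d9:0  d10:0.
Shift C→5, D→7.
Schedule A@1, B@1, C@5, D@7: d1:4  d2:4  d3:2  d4:2  d5:3  d6:3  d7:3  d8:3  d9:3  d10:0 — peak 4.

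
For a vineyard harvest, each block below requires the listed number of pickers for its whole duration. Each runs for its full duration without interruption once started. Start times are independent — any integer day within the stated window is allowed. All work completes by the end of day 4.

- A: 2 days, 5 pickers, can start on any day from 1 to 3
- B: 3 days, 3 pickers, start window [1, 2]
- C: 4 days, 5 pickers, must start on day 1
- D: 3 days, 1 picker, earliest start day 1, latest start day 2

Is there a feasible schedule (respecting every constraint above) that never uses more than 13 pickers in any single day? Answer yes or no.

The minimum achievable peak is 14; 13 < 14, so no feasible schedule stays within the cap.

no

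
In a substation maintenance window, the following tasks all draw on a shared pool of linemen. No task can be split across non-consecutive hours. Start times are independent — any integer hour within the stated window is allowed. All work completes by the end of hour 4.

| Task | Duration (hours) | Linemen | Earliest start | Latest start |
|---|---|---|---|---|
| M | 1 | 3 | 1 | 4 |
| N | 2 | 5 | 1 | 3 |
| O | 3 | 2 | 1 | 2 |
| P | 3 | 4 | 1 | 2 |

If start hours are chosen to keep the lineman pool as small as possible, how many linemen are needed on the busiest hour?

11

Early-start (M@1, N@1, O@1, P@1) gives peak 14: h1:14  h2:11  h3:6  h4:0.
Shift P→2.
Schedule M@1, N@1, O@1, P@2: h1:10  h2:11  h3:6  h4:4 — peak 11.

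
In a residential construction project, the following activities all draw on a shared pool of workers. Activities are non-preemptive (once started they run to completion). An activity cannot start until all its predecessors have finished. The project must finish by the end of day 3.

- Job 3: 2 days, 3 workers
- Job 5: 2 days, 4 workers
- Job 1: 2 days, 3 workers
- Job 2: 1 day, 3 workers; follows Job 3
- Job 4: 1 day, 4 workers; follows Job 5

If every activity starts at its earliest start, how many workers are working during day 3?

7

At early start, day 3 has: Job 2, Job 4.
Demand: 3 + 4 = 7.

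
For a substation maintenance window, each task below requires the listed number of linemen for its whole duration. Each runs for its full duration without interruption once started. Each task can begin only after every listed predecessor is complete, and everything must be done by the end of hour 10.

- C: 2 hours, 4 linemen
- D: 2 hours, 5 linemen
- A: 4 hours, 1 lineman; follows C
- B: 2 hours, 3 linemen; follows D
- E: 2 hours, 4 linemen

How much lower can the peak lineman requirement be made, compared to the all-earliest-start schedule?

Early-start peak: h1:13  h2:13  h3:4  h4:4  h5:1  h6:1  h7:0  h8:0  h9:0  h10:0 ⇒ 13.
Leveled (C@1, D@3, A@5, B@5, E@7): h1:4  h2:4  h3:5  h4:5  h5:4  h6:4  h7:5  h8:5  h9:0  h10:0 ⇒ 5.
Reduction 13 − 5 = 8.

8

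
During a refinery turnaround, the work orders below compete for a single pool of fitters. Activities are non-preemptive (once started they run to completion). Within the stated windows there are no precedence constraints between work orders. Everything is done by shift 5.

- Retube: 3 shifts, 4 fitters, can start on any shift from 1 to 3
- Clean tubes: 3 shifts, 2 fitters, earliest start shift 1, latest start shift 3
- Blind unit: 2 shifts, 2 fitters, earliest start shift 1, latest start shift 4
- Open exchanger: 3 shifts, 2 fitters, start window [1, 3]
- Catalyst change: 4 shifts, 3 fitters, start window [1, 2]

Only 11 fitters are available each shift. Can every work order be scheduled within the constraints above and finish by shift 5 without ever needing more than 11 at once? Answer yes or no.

Schedule Retube@1, Clean tubes@1, Blind unit@1, Open exchanger@3, Catalyst change@1: s1:11  s2:11  s3:11  s4:5  s5:2 — peak 11 ≤ 11.

yes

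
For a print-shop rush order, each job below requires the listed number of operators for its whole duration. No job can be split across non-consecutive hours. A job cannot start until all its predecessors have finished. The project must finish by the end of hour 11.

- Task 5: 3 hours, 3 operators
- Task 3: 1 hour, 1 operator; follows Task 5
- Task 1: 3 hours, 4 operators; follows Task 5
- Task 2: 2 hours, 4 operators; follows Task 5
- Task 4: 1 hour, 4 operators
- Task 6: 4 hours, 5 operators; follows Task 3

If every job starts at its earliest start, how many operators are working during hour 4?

9

At early start, hour 4 has: Task 3, Task 1, Task 2.
Demand: 1 + 4 + 4 = 9.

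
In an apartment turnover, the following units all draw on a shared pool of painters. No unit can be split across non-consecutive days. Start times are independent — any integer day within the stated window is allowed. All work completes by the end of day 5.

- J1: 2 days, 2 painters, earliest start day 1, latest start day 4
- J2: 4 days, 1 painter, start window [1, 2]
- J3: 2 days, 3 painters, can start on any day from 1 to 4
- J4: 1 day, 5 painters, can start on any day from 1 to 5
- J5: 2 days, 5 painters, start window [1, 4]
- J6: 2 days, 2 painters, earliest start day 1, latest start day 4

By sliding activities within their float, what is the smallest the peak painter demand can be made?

8

Early-start (J1@1, J2@1, J3@1, J4@1, J5@1, J6@1) gives peak 18: d1:18  d2:13  d3:1  d4:1  d5:0.
Shift J4→3, J5→4.
Schedule J1@1, J2@1, J3@1, J4@3, J5@4, J6@1: d1:8  d2:8  d3:6  d4:6  d5:5 — peak 8.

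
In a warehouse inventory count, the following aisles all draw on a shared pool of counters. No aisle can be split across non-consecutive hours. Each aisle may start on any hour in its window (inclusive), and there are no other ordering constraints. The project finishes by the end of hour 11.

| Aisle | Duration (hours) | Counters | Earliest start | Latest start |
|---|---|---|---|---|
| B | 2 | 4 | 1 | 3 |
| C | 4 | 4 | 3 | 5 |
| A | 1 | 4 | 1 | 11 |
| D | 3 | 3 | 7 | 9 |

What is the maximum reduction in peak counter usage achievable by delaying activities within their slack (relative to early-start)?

4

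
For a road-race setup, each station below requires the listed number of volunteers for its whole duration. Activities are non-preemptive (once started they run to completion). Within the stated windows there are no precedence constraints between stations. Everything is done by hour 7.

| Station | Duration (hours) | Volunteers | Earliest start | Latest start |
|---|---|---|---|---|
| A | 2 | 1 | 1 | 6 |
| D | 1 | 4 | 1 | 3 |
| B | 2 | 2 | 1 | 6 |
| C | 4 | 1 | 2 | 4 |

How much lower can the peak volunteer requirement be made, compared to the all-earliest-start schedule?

Early-start peak: h1:7  h2:4  h3:1  h4:1  h5:1  h6:0  h7:0 ⇒ 7.
Leveled (A@1, D@3, B@1, C@4): h1:3  h2:3  h3:4  h4:1  h5:1  h6:1  h7:1 ⇒ 4.
Reduction 7 − 4 = 3.

3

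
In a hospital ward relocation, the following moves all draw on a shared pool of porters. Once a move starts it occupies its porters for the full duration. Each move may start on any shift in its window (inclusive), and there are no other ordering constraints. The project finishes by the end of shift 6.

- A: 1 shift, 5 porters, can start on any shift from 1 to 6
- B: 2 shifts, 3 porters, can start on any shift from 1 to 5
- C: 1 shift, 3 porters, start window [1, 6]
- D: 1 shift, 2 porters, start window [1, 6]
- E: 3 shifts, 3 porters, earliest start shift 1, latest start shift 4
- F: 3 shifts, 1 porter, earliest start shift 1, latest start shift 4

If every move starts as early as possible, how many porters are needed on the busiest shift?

17

Early-start schedule: A@1, B@1, C@1, D@1, E@1, F@1.
Load per shift: shift 1: 17, shift 2: 7, shift 3: 4, shift 4: 0, shift 5: 0, shift 6: 0.
Peak is 17.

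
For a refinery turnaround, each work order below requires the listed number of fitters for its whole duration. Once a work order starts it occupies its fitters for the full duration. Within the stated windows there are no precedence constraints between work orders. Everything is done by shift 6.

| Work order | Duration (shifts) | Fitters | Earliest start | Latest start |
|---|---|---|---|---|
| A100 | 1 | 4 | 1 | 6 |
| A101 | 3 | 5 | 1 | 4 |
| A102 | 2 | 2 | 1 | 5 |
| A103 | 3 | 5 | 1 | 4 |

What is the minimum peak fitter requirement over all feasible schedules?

9

Early-start (A100@1, A101@1, A102@1, A103@1) gives peak 16: s1:16  s2:12  s3:10  s4:0  s5:0  s6:0.
Shift A102→2, A103→4.
Schedule A100@1, A101@1, A102@2, A103@4: s1:9  s2:7  s3:7  s4:5  s5:5  s6:5 — peak 9.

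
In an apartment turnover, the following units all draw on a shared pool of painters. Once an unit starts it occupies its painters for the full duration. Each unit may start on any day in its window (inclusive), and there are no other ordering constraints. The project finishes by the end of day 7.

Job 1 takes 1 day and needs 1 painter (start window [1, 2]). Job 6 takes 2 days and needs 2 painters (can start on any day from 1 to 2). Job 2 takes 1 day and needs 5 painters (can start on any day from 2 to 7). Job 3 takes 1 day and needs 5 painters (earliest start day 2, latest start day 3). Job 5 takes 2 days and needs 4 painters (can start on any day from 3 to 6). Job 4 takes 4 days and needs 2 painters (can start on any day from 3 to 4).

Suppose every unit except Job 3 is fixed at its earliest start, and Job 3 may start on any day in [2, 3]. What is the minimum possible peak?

11

Job 3@2: d1:3  d2:12  d3:6  d4:6  d5:2  d6:2  d7:0 → peak 12
Job 3@3: d1:3  d2:7  d3:11  d4:6  d5:2  d6:2  d7:0 → peak 11
Best is Job 3@3, peak 11.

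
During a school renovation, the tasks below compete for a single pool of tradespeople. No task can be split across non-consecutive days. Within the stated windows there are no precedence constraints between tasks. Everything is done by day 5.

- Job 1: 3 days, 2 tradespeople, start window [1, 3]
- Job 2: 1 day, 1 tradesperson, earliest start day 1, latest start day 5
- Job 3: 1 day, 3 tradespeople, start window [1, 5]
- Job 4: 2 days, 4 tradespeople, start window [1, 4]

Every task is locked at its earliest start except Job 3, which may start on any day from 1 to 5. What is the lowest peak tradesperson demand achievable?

Job 3@1: d1:10  d2:6  d3:2  d4:0  d5:0 → peak 10
Job 3@2: d1:7  d2:9  d3:2  d4:0  d5:0 → peak 9
Job 3@3: d1:7  d2:6  d3:5  d4:0  d5:0 → peak 7
Job 3@4: d1:7  d2:6  d3:2  d4:3  d5:0 → peak 7
Job 3@5: d1:7  d2:6  d3:2  d4:0  d5:3 → peak 7
Best is Job 3@3, peak 7.

7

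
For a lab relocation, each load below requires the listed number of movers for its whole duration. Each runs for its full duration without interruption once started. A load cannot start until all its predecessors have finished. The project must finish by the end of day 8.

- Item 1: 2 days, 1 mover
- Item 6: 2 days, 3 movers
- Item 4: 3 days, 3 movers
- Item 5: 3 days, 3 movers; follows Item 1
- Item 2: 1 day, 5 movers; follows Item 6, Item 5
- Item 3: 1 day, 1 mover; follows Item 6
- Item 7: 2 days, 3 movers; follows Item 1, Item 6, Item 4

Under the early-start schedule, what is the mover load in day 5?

At early start, day 5 has: Item 5, Item 7.
Demand: 3 + 3 = 6.

6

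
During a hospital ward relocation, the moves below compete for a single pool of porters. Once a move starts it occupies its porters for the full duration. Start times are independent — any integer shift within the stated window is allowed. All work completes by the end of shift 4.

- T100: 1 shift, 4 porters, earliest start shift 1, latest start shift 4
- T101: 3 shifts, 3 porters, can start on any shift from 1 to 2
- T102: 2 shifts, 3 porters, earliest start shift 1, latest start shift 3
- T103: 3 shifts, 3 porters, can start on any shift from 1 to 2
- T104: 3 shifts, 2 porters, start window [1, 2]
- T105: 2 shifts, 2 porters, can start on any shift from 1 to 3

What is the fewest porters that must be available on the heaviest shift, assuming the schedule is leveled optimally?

Early-start (T100@1, T101@1, T102@1, T103@1, T104@1, T105@1) gives peak 17: s1:17  s2:13  s3:8  s4:0.
Shift T103→2, T104→2, T105→3.
Schedule T100@1, T101@1, T102@1, T103@2, T104@2, T105@3: s1:10  s2:11  s3:10  s4:7 — peak 11.

11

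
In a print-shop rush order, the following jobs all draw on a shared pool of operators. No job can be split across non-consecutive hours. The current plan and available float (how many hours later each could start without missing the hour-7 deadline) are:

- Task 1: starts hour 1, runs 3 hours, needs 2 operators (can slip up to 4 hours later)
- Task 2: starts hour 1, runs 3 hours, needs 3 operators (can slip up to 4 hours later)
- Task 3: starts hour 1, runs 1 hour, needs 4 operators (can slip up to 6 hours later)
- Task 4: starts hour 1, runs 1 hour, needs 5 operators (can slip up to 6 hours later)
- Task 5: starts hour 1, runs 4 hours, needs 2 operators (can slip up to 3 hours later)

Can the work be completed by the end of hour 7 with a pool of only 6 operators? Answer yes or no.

yes

Schedule Task 1@1, Task 2@4, Task 3@1, Task 4@7, Task 5@2: h1:6  h2:4  h3:4  h4:5  h5:5  h6:3  h7:5 — peak 6 ≤ 6.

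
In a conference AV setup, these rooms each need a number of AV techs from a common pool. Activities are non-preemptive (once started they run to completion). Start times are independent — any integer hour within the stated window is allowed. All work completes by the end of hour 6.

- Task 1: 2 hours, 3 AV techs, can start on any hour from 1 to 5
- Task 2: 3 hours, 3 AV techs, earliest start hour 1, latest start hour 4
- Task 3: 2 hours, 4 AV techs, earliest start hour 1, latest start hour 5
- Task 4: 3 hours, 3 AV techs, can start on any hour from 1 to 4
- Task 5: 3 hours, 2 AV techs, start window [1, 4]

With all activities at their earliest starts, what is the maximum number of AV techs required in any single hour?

15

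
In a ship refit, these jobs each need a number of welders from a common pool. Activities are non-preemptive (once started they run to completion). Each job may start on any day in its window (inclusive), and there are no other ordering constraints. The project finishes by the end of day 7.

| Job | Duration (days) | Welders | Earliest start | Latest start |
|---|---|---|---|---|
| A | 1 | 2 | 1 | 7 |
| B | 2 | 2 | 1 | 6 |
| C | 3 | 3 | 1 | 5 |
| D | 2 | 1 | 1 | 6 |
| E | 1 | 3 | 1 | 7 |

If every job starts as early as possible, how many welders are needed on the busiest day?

11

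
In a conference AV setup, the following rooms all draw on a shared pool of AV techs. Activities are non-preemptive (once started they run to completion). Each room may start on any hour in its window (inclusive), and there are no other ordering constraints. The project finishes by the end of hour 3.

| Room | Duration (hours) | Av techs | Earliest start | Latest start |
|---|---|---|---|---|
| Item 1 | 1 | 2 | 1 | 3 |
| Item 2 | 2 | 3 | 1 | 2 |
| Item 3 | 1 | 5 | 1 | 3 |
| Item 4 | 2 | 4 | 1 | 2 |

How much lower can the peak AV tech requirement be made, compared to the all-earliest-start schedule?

Early-start peak: h1:14  h2:7  h3:0 ⇒ 14.
Leveled (Item 1@1, Item 2@2, Item 3@1, Item 4@2): h1:7  h2:7  h3:7 ⇒ 7.
Reduction 14 − 7 = 7.

7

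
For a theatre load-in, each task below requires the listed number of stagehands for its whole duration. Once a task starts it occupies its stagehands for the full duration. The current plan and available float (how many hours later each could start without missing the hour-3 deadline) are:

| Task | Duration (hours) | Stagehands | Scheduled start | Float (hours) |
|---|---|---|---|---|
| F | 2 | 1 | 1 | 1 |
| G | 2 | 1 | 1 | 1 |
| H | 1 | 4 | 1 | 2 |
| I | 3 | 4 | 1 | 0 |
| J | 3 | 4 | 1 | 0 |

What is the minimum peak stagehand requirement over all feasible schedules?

12

Early-start (F@1, G@1, H@1, I@1, J@1) gives peak 14: h1:14  h2:10  h3:8.
Shift H→3.
Schedule F@1, G@1, H@3, I@1, J@1: h1:10  h2:10  h3:12 — peak 12.
No arrangement of the 12 feasible schedules does better.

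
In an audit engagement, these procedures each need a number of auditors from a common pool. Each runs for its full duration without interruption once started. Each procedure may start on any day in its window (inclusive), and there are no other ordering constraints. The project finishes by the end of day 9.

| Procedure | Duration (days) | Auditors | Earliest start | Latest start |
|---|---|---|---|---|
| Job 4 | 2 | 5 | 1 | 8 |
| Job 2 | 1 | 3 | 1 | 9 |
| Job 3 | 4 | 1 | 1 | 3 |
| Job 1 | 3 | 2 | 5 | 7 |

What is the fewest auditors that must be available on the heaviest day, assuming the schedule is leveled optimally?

Early-start (Job 4@1, Job 2@1, Job 3@1, Job 1@5) gives peak 9: d1:9  d2:6  d3:1  d4:1  d5:2  d6:2  d7:2  d8:0  d9:0.
Shift Job 2→3, Job 3→3.
Schedule Job 4@1, Job 2@3, Job 3@3, Job 1@5: d1:5  d2:5  d3:4  d4:1  d5:3  d6:3  d7:2  d8:0  d9:0 — peak 5.

5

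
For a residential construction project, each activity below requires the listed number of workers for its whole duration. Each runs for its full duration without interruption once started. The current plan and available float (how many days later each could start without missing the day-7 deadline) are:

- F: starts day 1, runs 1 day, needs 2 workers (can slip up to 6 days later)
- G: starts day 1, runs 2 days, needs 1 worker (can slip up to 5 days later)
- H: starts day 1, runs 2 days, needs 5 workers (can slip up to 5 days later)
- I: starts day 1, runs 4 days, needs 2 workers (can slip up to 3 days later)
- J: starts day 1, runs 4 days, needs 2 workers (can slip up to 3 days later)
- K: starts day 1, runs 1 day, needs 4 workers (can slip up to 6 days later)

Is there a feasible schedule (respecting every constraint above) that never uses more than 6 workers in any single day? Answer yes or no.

yes

Schedule F@1, G@1, H@6, I@1, J@2, K@5: d1:5  d2:5  d3:4  d4:4  d5:6  d6:5  d7:5 — peak 6 ≤ 6.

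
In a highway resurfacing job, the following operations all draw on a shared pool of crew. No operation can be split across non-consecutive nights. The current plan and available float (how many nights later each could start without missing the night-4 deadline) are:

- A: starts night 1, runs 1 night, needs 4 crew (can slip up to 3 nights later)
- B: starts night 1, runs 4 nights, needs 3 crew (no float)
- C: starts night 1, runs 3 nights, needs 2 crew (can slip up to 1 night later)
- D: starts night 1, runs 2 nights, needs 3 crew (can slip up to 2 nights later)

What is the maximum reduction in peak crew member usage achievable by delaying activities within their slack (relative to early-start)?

4

Early-start peak: n1:12  n2:8  n3:5  n4:3 ⇒ 12.
Leveled (A@1, B@1, C@2, D@2): n1:7  n2:8  n3:8  n4:5 ⇒ 8.
Reduction 12 − 8 = 4.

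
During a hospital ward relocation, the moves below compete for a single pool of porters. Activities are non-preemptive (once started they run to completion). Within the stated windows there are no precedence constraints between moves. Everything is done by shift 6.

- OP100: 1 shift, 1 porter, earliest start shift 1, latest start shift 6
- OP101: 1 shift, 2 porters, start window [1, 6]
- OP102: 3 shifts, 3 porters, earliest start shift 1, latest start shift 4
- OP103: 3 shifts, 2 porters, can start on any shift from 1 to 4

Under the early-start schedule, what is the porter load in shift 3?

5

At early start, shift 3 has: OP102, OP103.
Demand: 3 + 2 = 5.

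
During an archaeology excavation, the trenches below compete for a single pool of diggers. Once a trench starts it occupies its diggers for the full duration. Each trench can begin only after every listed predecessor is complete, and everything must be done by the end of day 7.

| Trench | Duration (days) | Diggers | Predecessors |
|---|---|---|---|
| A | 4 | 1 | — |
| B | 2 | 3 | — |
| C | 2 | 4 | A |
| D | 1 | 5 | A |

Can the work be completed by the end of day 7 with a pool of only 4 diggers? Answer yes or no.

The minimum achievable peak is 5; 4 < 5, so no feasible schedule stays within the cap.

no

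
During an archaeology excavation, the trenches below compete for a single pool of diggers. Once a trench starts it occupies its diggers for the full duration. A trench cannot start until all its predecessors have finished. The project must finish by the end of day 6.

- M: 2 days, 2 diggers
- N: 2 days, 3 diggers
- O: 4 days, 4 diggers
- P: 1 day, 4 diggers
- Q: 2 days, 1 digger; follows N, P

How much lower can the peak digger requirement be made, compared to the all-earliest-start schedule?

Early-start peak: d1:13  d2:9  d3:5  d4:5  d5:0  d6:0 ⇒ 13.
Leveled (M@1, N@2, O@3, P@1, Q@4): d1:6  d2:5  d3:7  d4:5  d5:5  d6:4 ⇒ 7.
Reduction 13 − 7 = 6.

6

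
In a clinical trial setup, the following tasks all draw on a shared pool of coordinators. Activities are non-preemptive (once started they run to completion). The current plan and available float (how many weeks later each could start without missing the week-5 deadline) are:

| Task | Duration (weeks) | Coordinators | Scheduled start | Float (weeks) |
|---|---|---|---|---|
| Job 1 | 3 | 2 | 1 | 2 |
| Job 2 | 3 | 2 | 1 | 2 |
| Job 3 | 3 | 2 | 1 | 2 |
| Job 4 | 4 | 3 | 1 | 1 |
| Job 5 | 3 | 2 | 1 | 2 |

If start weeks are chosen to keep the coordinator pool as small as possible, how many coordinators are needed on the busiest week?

11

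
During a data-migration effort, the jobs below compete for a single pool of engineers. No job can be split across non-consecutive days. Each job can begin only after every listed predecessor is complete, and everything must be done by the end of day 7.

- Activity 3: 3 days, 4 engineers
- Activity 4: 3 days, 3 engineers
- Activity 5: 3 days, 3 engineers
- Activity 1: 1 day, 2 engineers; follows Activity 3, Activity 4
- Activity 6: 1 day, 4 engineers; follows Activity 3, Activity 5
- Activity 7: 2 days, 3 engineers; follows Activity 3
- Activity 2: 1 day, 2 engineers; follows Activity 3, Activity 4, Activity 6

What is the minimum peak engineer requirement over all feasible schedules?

7

Early-start (Activity 3@1, Activity 4@1, Activity 5@1, Activity 1@4, Activity 6@4, Activity 7@4, Activity 2@5) gives peak 10: d1:10  d2:10  d3:10  d4:9  d5:5  d6:0  d7:0.
Shift Activity 4→4, Activity 1→7, Activity 7→5, Activity 2→7.
Schedule Activity 3@1, Activity 4@4, Activity 5@1, Activity 1@7, Activity 6@4, Activity 7@5, Activity 2@7: d1:7  d2:7  d3:7  d4:7  d5:6  d6:6  d7:4 — peak 7.
Total engineer-days = 44 over 7 days ⇒ peak ≥ ⌈44/7⌉ = 7, so 7 is optimal.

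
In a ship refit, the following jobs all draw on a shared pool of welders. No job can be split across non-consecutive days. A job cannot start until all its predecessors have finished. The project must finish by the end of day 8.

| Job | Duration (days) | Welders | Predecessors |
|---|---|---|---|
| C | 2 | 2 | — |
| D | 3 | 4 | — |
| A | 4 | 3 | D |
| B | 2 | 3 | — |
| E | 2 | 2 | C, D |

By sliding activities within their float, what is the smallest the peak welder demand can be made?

6

Early-start (C@1, D@1, A@4, B@1, E@4) gives peak 9: d1:9  d2:9  d3:4  d4:5  d5:5  d6:3  d7:3  d8:0.
Shift B→4, E→6.
Schedule C@1, D@1, A@4, B@4, E@6: d1:6  d2:6  d3:4  d4:6  d5:6  d6:5  d7:5  d8:0 — peak 6.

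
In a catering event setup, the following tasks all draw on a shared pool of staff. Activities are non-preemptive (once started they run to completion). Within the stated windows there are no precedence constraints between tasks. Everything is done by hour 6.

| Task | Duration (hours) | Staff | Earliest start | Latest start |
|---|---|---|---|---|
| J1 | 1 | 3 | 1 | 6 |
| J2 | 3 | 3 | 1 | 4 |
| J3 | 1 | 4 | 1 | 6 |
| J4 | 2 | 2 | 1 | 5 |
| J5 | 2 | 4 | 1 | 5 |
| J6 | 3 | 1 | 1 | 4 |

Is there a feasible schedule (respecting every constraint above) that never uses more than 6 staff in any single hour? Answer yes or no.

yes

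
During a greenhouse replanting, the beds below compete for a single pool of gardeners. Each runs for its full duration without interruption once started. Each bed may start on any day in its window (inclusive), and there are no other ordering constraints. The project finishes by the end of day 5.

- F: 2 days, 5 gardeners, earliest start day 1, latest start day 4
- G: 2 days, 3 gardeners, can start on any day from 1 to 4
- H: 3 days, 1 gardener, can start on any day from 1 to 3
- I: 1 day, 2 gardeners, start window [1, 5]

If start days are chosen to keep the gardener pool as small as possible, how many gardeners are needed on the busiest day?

5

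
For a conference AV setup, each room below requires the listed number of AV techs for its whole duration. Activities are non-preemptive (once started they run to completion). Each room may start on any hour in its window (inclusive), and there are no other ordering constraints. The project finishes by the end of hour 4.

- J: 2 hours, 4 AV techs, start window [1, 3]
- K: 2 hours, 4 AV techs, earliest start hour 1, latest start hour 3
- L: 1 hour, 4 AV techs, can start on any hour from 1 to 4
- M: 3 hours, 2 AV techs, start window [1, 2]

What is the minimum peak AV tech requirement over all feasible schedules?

Early-start (J@1, K@1, L@1, M@1) gives peak 14: h1:14  h2:10  h3:2  h4:0.
Shift K→3, M→2.
Schedule J@1, K@3, L@1, M@2: h1:8  h2:6  h3:6  h4:6 — peak 8.

8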